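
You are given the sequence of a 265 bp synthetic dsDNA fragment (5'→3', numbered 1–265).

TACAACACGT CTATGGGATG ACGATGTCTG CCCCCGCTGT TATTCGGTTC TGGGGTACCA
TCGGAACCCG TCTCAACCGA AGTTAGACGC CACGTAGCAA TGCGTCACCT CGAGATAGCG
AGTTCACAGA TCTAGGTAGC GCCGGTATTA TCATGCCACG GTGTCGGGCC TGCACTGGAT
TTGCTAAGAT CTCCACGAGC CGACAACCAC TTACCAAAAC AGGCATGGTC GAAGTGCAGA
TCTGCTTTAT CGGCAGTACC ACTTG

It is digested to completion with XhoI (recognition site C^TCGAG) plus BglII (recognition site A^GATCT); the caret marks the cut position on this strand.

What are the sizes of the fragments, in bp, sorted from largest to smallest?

The XhoI site (CTCGAG) starts at position 109.
XhoI cuts after the first base of each site, so after position 109.
BglII sites (AGATCT) start at positions 128, 187, 238.
BglII cuts after the first base of each site, so after positions 128, 187, 238.
Combined cut positions: 109, 128, 187, 238.
Linear molecule, 4 cuts → 5 fragments:
  1–109 → 109 bp
  110–128 → 19 bp
  129–187 → 59 bp
  188–238 → 51 bp
  239–265 → 27 bp
Sorted largest to smallest: 109, 59, 51, 27, 19 bp.

109, 59, 51, 27, 19 bp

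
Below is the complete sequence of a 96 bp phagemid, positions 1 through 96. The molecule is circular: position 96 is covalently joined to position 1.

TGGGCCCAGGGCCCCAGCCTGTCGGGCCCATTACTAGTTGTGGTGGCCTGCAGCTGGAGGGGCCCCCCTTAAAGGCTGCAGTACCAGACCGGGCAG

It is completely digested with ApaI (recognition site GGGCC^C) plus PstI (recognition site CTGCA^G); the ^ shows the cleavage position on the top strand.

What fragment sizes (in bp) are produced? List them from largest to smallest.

24, 22, 16, 15, 12, 7 bp

ApaI sites (GGGCCC) start at positions 2, 9, 24, 60.
ApaI cuts after base 5 of each site (before the last base), so after positions 6, 13, 28, 64.
PstI sites (CTGCAG) start at positions 48, 76.
PstI cuts after base 5 of each site (before the last base), so after positions 52, 80.
Combined cut positions: 6, 13, 28, 52, 64, 80.
Circular molecule, 6 cuts → 6 fragments:
  7–13 → 7 bp
  14–28 → 15 bp
  29–52 → 24 bp
  53–64 → 12 bp
  65–80 → 16 bp
  81–96 then 1–6 → 16 + 6 = 22 bp
Sorted largest to smallest: 24, 22, 16, 15, 12, 7 bp.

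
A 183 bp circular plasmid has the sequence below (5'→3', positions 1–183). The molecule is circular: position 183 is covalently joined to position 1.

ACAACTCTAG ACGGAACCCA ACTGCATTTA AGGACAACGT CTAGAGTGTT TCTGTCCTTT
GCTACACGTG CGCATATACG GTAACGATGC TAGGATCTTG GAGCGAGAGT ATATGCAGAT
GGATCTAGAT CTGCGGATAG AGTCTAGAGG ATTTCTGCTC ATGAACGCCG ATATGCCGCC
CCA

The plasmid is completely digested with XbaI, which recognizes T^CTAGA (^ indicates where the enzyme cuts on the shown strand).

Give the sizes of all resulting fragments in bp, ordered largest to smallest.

84, 46, 34, 19 bp

XbaI sites (TCTAGA) start at positions 6, 40, 124, 143.
XbaI cuts after the first base of each site, so after positions 6, 40, 124, 143.
Circular molecule, 4 cuts → 4 fragments:
  7–40 → 34 bp
  41–124 → 84 bp
  125–143 → 19 bp
  144–183 then 1–6 → 40 + 6 = 46 bp
Sorted largest to smallest: 84, 46, 34, 19 bp.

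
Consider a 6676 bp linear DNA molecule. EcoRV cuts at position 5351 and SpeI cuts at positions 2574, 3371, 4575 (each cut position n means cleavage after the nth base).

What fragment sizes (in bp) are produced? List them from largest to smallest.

Combined cut positions (sorted): 2574, 3371, 4575, 5351.
Linear molecule, 4 cuts → 5 fragments:
  2574 − 0 = 2574 bp
  3371 − 2574 = 797 bp
  4575 − 3371 = 1204 bp
  5351 − 4575 = 776 bp
  6676 − 5351 = 1325 bp
Sorted largest to smallest: 2574, 1325, 1204, 797, 776 bp.

2574, 1325, 1204, 797, 776 bp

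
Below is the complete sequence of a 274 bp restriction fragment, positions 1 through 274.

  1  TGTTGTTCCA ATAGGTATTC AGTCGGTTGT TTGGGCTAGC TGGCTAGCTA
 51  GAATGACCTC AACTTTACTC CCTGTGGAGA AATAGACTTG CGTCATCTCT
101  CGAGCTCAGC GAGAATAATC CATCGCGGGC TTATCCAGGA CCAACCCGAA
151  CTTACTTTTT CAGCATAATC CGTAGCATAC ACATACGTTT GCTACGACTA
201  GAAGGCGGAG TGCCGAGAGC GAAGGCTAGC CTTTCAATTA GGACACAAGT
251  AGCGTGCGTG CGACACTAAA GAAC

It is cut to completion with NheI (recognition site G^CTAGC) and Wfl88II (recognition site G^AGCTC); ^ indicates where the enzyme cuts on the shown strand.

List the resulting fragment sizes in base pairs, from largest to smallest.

123, 59, 49, 35, 8 bp

NheI sites (GCTAGC) start at positions 35, 43, 225.
NheI cuts after the first base of each site, so after positions 35, 43, 225.
The Wfl88II site (GAGCTC) starts at position 102.
Wfl88II cuts after the first base of each site, so after position 102.
Combined cut positions: 35, 43, 102, 225.
Linear molecule, 4 cuts → 5 fragments:
  1–35 → 35 bp
  36–43 → 8 bp
  44–102 → 59 bp
  103–225 → 123 bp
  226–274 → 49 bp
Sorted largest to smallest: 123, 59, 49, 35, 8 bp.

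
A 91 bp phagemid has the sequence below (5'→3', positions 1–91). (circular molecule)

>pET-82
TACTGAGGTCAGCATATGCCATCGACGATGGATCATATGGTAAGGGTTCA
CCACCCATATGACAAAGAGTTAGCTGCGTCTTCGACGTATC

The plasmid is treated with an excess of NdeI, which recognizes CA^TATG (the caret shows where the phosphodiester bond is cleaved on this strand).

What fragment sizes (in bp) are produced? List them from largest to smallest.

NdeI sites (CATATG) start at positions 13, 34, 56.
NdeI cuts after base 2 of each site, so after positions 14, 35, 57.
Circular molecule, 3 cuts → 3 fragments:
  15–35 → 21 bp
  36–57 → 22 bp
  58–91 then 1–14 → 34 + 14 = 48 bp
Sorted largest to smallest: 48, 22, 21 bp.

48, 22, 21 bp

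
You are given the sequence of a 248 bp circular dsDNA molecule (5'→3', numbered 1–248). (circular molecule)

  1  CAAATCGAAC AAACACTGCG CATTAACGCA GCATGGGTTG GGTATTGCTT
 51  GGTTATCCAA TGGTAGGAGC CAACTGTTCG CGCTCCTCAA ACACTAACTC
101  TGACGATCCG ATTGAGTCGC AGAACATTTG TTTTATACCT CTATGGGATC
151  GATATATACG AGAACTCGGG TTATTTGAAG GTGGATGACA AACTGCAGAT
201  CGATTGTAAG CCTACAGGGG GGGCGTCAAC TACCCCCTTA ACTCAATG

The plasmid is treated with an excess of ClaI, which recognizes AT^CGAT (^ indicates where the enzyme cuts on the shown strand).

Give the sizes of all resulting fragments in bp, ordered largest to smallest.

197, 51 bp

ClaI sites (ATCGAT) start at positions 148, 199.
ClaI cuts after base 2 of each site, so after positions 149, 200.
Circular molecule, 2 cuts → 2 fragments:
  150–200 → 51 bp
  201–248 then 1–149 → 48 + 149 = 197 bp
Sorted largest to smallest: 197, 51 bp.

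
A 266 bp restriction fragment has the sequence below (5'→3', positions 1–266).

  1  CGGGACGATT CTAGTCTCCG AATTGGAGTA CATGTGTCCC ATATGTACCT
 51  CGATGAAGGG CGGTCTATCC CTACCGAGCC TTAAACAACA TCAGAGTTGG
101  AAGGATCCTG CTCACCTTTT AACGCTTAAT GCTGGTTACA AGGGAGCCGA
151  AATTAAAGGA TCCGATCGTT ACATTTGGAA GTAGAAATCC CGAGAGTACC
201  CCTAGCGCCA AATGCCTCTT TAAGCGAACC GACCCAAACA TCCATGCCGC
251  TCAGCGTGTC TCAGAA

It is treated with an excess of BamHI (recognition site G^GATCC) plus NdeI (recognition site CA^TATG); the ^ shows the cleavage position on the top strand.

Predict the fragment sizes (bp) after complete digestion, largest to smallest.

108, 62, 55, 41 bp

BamHI sites (GGATCC) start at positions 103, 158.
BamHI cuts after the first base of each site, so after positions 103, 158.
The NdeI site (CATATG) starts at position 40.
NdeI cuts after base 2 of each site, so after position 41.
Combined cut positions: 41, 103, 158.
Linear molecule, 3 cuts → 4 fragments:
  1–41 → 41 bp
  42–103 → 62 bp
  104–158 → 55 bp
  159–266 → 108 bp
Sorted largest to smallest: 108, 62, 55, 41 bp.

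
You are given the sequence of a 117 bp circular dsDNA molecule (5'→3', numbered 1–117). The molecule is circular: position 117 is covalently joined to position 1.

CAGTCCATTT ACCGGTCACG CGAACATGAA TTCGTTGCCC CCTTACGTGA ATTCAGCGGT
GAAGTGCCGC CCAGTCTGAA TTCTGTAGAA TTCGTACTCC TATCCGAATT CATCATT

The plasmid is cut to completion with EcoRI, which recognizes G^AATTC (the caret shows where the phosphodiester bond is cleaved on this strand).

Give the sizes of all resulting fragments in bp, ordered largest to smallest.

EcoRI sites (GAATTC) start at positions 28, 49, 78, 88, 106.
EcoRI cuts after the first base of each site, so after positions 28, 49, 78, 88, 106.
Circular molecule, 5 cuts → 5 fragments:
  29–49 → 21 bp
  50–78 → 29 bp
  79–88 → 10 bp
  89–106 → 18 bp
  107–117 then 1–28 → 11 + 28 = 39 bp
Sorted largest to smallest: 39, 29, 21, 18, 10 bp.

39, 29, 21, 18, 10 bp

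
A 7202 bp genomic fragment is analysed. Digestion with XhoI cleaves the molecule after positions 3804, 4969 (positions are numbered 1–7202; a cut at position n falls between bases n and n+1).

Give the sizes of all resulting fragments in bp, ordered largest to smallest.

Linear molecule, 2 cuts → 3 fragments:
  3804 − 0 = 3804 bp
  4969 − 3804 = 1165 bp
  7202 − 4969 = 2233 bp
Sorted largest to smallest: 3804, 2233, 1165 bp.

3804, 2233, 1165 bp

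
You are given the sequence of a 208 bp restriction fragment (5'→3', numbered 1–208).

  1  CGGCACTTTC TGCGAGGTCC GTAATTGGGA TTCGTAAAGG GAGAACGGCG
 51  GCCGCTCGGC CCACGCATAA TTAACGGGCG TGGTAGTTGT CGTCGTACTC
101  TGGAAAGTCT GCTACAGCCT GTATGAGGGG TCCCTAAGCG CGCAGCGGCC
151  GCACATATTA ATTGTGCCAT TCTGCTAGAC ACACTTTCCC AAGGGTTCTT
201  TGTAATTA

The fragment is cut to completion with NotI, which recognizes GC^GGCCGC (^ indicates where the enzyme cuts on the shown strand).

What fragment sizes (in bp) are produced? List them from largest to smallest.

NotI sites (GCGGCCGC) start at positions 48, 145.
NotI cuts after base 2 of each site, so after positions 49, 146.
Linear molecule, 2 cuts → 3 fragments:
  1–49 → 49 bp
  50–146 → 97 bp
  147–208 → 62 bp
Sorted largest to smallest: 97, 62, 49 bp.

97, 62, 49 bp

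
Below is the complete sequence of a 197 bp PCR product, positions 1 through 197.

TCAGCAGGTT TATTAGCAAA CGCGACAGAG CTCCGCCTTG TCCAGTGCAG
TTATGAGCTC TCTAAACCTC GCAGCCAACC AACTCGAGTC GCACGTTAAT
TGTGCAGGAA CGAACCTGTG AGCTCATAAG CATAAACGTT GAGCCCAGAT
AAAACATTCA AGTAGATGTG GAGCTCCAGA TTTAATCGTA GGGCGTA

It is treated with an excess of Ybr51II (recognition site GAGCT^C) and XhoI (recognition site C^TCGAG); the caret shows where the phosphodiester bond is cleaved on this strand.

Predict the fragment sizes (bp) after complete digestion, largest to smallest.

51, 41, 32, 27, 24, 22 bp

Ybr51II sites (GAGCTC) start at positions 28, 55, 120, 171.
Ybr51II cuts after base 5 of each site (before the last base), so after positions 32, 59, 124, 175.
The XhoI site (CTCGAG) starts at position 83.
XhoI cuts after the first base of each site, so after position 83.
Combined cut positions: 32, 59, 83, 124, 175.
Linear molecule, 5 cuts → 6 fragments:
  1–32 → 32 bp
  33–59 → 27 bp
  60–83 → 24 bp
  84–124 → 41 bp
  125–175 → 51 bp
  176–197 → 22 bp
Sorted largest to smallest: 51, 41, 32, 27, 24, 22 bp.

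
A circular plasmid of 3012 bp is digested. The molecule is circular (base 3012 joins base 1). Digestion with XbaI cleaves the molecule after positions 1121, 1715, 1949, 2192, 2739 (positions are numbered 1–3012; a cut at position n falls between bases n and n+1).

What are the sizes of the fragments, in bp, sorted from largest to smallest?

1394, 594, 547, 243, 234 bp

Circular molecule, 5 cuts → 5 fragments:
  1715 − 1121 = 594 bp
  1949 − 1715 = 234 bp
  2192 − 1949 = 243 bp
  2739 − 2192 = 547 bp
  wrap: 3012 − 2739 + 1121 = 1394 bp
Sorted largest to smallest: 1394, 594, 547, 243, 234 bp.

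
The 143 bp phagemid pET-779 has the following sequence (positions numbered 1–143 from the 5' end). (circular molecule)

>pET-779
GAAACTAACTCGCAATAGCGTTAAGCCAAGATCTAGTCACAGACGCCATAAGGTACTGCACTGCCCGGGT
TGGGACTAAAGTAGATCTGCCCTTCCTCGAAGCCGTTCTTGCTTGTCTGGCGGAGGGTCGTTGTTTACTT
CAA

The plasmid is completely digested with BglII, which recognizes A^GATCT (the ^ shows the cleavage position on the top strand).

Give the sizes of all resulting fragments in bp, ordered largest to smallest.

BglII sites (AGATCT) start at positions 29, 83.
BglII cuts after the first base of each site, so after positions 29, 83.
Circular molecule, 2 cuts → 2 fragments:
  30–83 → 54 bp
  84–143 then 1–29 → 60 + 29 = 89 bp
Sorted largest to smallest: 89, 54 bp.

89, 54 bp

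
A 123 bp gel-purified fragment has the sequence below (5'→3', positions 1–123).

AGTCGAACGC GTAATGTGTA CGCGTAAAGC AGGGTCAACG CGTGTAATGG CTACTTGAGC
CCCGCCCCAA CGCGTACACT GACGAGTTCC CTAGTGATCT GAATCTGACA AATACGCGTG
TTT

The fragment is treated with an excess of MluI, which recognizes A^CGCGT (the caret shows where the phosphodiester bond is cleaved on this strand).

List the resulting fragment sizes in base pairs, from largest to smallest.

MluI sites (ACGCGT) start at positions 7, 20, 38, 70, 114.
MluI cuts after the first base of each site, so after positions 7, 20, 38, 70, 114.
Linear molecule, 5 cuts → 6 fragments:
  1–7 → 7 bp
  8–20 → 13 bp
  21–38 → 18 bp
  39–70 → 32 bp
  71–114 → 44 bp
  115–123 → 9 bp
Sorted largest to smallest: 44, 32, 18, 13, 9, 7 bp.

44, 32, 18, 13, 9, 7 bp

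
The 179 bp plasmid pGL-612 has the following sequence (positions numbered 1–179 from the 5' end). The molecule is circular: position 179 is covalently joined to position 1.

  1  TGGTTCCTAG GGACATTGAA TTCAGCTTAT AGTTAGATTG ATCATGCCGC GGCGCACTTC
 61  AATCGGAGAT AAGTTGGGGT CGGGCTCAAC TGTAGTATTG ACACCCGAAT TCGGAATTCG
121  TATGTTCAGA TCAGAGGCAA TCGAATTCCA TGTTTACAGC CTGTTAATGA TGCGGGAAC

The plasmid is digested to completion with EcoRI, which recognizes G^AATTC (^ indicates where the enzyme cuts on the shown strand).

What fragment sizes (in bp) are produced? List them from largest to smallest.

EcoRI sites (GAATTC) start at positions 18, 107, 114, 143.
EcoRI cuts after the first base of each site, so after positions 18, 107, 114, 143.
Circular molecule, 4 cuts → 4 fragments:
  19–107 → 89 bp
  108–114 → 7 bp
  115–143 → 29 bp
  144–179 then 1–18 → 36 + 18 = 54 bp
Sorted largest to smallest: 89, 54, 29, 7 bp.

89, 54, 29, 7 bp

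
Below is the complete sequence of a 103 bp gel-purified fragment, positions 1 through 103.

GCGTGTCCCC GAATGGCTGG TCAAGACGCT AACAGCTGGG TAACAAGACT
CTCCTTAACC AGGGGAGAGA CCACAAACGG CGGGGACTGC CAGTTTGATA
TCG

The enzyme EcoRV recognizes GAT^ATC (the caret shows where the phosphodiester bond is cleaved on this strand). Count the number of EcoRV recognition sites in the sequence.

1

GATATC occurs starting at position 97.
EcoRV cuts at 1 site.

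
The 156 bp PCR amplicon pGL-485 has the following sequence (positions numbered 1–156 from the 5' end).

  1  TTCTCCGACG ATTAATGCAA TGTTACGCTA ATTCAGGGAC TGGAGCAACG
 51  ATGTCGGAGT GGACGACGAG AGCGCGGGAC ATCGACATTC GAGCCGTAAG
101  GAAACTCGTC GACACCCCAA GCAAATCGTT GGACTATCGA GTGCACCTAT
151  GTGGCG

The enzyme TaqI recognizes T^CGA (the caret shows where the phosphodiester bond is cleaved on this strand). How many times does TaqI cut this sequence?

4

TCGA occurs starting at positions 82, 89, 109, 137.
TaqI cuts at 4 sites.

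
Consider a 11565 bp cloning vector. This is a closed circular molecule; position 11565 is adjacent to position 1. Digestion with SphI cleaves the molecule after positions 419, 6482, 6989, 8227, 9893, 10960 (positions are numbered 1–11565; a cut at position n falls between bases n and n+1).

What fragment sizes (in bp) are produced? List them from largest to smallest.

6063, 1666, 1238, 1067, 1024, 507 bp

Circular molecule, 6 cuts → 6 fragments:
  6482 − 419 = 6063 bp
  6989 − 6482 = 507 bp
  8227 − 6989 = 1238 bp
  9893 − 8227 = 1666 bp
  10960 − 9893 = 1067 bp
  wrap: 11565 − 10960 + 419 = 1024 bp
Sorted largest to smallest: 6063, 1666, 1238, 1067, 1024, 507 bp.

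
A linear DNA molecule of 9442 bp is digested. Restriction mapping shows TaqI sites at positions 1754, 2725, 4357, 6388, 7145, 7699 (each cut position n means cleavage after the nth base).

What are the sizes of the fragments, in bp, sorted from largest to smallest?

Linear molecule, 6 cuts → 7 fragments:
  1754 − 0 = 1754 bp
  2725 − 1754 = 971 bp
  4357 − 2725 = 1632 bp
  6388 − 4357 = 2031 bp
  7145 − 6388 = 757 bp
  7699 − 7145 = 554 bp
  9442 − 7699 = 1743 bp
Sorted largest to smallest: 2031, 1754, 1743, 1632, 971, 757, 554 bp.

2031, 1754, 1743, 1632, 971, 757, 554 bp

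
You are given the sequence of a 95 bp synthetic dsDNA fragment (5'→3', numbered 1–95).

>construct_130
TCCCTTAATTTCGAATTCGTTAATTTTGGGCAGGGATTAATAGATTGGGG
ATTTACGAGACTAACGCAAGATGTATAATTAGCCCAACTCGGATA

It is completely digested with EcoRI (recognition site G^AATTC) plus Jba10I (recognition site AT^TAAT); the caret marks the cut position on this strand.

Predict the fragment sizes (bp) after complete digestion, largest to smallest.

The EcoRI site (GAATTC) starts at position 13.
EcoRI cuts after the first base of each site, so after position 13.
The Jba10I site (ATTAAT) starts at position 36.
Jba10I cuts after base 2 of each site, so after position 37.
Combined cut positions: 13, 37.
Linear molecule, 2 cuts → 3 fragments:
  1–13 → 13 bp
  14–37 → 24 bp
  38–95 → 58 bp
Sorted largest to smallest: 58, 24, 13 bp.

58, 24, 13 bp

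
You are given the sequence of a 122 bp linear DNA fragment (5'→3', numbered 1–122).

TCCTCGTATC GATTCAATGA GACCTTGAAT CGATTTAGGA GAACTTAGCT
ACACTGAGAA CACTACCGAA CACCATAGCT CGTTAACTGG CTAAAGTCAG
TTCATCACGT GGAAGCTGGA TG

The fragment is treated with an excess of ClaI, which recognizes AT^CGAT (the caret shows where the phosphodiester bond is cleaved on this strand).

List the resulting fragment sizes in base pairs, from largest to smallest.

ClaI sites (ATCGAT) start at positions 8, 29.
ClaI cuts after base 2 of each site, so after positions 9, 30.
Linear molecule, 2 cuts → 3 fragments:
  1–9 → 9 bp
  10–30 → 21 bp
  31–122 → 92 bp
Sorted largest to smallest: 92, 21, 9 bp.

92, 21, 9 bp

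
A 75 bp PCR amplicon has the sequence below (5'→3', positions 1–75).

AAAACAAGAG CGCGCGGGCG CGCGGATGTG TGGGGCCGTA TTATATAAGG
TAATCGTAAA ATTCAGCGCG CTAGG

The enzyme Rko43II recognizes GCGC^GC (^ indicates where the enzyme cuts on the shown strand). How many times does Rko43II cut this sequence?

GCGCGC occurs starting at positions 10, 18, 66.
Rko43II cuts at 3 sites.

3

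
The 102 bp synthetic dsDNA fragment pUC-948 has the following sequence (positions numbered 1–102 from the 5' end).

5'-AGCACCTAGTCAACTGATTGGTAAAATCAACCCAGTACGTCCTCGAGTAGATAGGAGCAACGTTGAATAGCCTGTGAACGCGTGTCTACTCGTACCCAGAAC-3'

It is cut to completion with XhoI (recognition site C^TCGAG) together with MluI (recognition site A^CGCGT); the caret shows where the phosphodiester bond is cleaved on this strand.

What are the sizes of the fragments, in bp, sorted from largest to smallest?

The XhoI site (CTCGAG) starts at position 42.
XhoI cuts after the first base of each site, so after position 42.
The MluI site (ACGCGT) starts at position 78.
MluI cuts after the first base of each site, so after position 78.
Combined cut positions: 42, 78.
Linear molecule, 2 cuts → 3 fragments:
  1–42 → 42 bp
  43–78 → 36 bp
  79–102 → 24 bp
Sorted largest to smallest: 42, 36, 24 bp.

42, 36, 24 bp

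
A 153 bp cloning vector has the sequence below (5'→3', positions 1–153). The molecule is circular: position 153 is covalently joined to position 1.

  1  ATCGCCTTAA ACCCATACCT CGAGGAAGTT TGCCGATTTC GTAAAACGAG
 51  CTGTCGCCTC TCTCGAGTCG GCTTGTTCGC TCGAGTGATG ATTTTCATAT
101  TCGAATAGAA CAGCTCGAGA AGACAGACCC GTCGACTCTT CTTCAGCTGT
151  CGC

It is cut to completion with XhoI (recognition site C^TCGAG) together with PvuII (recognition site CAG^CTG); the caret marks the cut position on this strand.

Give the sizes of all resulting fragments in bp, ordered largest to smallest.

XhoI sites (CTCGAG) start at positions 19, 62, 80, 114.
XhoI cuts after the first base of each site, so after positions 19, 62, 80, 114.
The PvuII site (CAGCTG) starts at position 144.
PvuII cuts after base 3 of each site, so after position 146.
Combined cut positions: 19, 62, 80, 114, 146.
Circular molecule, 5 cuts → 5 fragments:
  20–62 → 43 bp
  63–80 → 18 bp
  81–114 → 34 bp
  115–146 → 32 bp
  147–153 then 1–19 → 7 + 19 = 26 bp
Sorted largest to smallest: 43, 34, 32, 26, 18 bp.

43, 34, 32, 26, 18 bp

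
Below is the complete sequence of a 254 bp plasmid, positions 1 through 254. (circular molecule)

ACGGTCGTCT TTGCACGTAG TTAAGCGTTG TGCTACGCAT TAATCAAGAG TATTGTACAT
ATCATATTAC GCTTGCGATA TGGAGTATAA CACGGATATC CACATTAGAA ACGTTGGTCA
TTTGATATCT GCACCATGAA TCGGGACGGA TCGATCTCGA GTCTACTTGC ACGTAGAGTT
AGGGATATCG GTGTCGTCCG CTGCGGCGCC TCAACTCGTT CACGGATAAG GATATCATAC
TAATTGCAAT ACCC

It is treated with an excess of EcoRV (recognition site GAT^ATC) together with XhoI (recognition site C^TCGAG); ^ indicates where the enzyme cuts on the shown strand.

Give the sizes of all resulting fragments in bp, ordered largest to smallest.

EcoRV sites (GATATC) start at positions 95, 124, 184, 231.
EcoRV cuts after base 3 of each site, so after positions 97, 126, 186, 233.
The XhoI site (CTCGAG) starts at position 156.
XhoI cuts after the first base of each site, so after position 156.
Combined cut positions: 97, 126, 156, 186, 233.
Circular molecule, 5 cuts → 5 fragments:
  98–126 → 29 bp
  127–156 → 30 bp
  157–186 → 30 bp
  187–233 → 47 bp
  234–254 then 1–97 → 21 + 97 = 118 bp
Sorted largest to smallest: 118, 47, 30, 30, 29 bp.

118, 47, 30, 30, 29 bp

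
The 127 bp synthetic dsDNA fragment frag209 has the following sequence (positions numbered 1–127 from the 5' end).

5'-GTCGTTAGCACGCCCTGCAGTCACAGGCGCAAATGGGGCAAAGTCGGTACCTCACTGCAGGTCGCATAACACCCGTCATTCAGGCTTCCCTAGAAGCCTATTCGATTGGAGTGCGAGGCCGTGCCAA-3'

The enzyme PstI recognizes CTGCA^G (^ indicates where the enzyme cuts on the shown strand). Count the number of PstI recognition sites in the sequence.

CTGCAG occurs starting at positions 15, 55.
PstI cuts at 2 sites.

2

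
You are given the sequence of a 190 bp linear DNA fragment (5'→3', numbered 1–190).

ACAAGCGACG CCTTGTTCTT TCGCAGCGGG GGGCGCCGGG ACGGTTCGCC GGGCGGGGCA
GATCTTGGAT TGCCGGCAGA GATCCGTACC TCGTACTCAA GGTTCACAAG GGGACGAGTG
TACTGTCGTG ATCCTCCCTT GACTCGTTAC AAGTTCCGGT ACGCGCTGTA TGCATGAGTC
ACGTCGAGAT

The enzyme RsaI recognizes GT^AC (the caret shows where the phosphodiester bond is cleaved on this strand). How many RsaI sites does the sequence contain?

GTAC occurs starting at positions 86, 93, 120, 159.
RsaI cuts at 4 sites.

4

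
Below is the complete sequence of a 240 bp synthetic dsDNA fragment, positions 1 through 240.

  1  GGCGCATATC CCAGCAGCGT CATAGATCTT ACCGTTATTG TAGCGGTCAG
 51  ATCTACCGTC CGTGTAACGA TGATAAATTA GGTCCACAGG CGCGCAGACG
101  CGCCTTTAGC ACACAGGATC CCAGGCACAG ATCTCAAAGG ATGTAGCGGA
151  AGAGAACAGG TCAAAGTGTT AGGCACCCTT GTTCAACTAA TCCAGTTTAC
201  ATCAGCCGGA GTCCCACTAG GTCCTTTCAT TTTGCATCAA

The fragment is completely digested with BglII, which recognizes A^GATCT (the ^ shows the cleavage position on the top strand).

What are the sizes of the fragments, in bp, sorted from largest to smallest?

111, 80, 25, 24 bp

BglII sites (AGATCT) start at positions 24, 49, 129.
BglII cuts after the first base of each site, so after positions 24, 49, 129.
Linear molecule, 3 cuts → 4 fragments:
  1–24 → 24 bp
  25–49 → 25 bp
  50–129 → 80 bp
  130–240 → 111 bp
Sorted largest to smallest: 111, 80, 25, 24 bp.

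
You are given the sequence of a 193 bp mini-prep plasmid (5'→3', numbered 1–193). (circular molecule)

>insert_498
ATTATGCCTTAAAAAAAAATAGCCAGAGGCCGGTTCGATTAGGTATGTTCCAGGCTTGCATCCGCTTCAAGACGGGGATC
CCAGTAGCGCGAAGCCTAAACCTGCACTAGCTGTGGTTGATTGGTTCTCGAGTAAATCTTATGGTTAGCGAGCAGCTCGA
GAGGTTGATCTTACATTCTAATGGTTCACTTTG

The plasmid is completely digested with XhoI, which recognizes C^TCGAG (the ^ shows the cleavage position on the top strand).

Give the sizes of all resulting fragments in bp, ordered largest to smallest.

164, 29 bp

XhoI sites (CTCGAG) start at positions 127, 156.
XhoI cuts after the first base of each site, so after positions 127, 156.
Circular molecule, 2 cuts → 2 fragments:
  128–156 → 29 bp
  157–193 then 1–127 → 37 + 127 = 164 bp
Sorted largest to smallest: 164, 29 bp.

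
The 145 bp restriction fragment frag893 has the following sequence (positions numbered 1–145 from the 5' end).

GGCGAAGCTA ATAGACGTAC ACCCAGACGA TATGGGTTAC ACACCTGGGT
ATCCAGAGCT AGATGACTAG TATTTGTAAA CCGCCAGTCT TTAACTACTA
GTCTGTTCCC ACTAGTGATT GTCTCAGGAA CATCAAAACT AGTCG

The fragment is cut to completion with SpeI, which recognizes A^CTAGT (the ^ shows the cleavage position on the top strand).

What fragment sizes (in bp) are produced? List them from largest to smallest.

SpeI sites (ACTAGT) start at positions 66, 97, 111, 138.
SpeI cuts after the first base of each site, so after positions 66, 97, 111, 138.
Linear molecule, 4 cuts → 5 fragments:
  1–66 → 66 bp
  67–97 → 31 bp
  98–111 → 14 bp
  112–138 → 27 bp
  139–145 → 7 bp
Sorted largest to smallest: 66, 31, 27, 14, 7 bp.

66, 31, 27, 14, 7 bp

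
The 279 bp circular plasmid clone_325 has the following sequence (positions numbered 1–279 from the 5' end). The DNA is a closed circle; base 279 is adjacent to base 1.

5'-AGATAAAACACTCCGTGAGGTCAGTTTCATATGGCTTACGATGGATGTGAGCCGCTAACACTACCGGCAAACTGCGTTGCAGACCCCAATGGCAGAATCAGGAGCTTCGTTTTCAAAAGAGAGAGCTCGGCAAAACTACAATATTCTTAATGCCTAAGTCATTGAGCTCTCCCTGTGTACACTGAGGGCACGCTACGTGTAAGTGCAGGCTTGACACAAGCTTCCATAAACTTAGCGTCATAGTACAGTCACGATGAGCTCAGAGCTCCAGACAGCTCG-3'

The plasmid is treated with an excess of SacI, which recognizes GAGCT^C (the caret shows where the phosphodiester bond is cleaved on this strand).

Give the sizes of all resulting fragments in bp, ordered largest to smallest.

139, 92, 41, 7 bp

SacI sites (GAGCTC) start at positions 123, 164, 256, 263.
SacI cuts after base 5 of each site (before the last base), so after positions 127, 168, 260, 267.
Circular molecule, 4 cuts → 4 fragments:
  128–168 → 41 bp
  169–260 → 92 bp
  261–267 → 7 bp
  268–279 then 1–127 → 12 + 127 = 139 bp
Sorted largest to smallest: 139, 92, 41, 7 bp.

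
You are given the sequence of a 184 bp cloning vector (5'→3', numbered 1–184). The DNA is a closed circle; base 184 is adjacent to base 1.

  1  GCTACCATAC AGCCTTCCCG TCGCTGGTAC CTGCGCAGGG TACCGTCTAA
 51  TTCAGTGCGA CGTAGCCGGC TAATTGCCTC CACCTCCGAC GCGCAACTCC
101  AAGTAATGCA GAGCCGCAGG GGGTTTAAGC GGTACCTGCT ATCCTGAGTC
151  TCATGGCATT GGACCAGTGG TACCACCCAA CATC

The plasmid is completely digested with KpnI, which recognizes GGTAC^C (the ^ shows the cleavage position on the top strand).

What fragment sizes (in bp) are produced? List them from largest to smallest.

92, 41, 38, 13 bp

KpnI sites (GGTACC) start at positions 26, 39, 131, 169.
KpnI cuts after base 5 of each site (before the last base), so after positions 30, 43, 135, 173.
Circular molecule, 4 cuts → 4 fragments:
  31–43 → 13 bp
  44–135 → 92 bp
  136–173 → 38 bp
  174–184 then 1–30 → 11 + 30 = 41 bp
Sorted largest to smallest: 92, 41, 38, 13 bp.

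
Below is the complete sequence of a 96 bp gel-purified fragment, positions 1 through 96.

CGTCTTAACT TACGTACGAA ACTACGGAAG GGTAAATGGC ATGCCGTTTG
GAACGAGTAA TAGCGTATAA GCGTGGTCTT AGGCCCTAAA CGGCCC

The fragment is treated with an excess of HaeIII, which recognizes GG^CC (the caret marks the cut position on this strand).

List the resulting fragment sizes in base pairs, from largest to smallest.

HaeIII sites (GGCC) start at positions 82, 92.
HaeIII cuts after base 2 of each site, so after positions 83, 93.
Linear molecule, 2 cuts → 3 fragments:
  1–83 → 83 bp
  84–93 → 10 bp
  94–96 → 3 bp
Sorted largest to smallest: 83, 10, 3 bp.

83, 10, 3 bp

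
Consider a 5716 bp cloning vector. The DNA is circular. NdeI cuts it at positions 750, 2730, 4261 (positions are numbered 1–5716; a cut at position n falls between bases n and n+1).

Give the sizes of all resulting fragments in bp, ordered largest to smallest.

2205, 1980, 1531 bp

Circular molecule, 3 cuts → 3 fragments:
  2730 − 750 = 1980 bp
  4261 − 2730 = 1531 bp
  wrap: 5716 − 4261 + 750 = 2205 bp
Sorted largest to smallest: 2205, 1980, 1531 bp.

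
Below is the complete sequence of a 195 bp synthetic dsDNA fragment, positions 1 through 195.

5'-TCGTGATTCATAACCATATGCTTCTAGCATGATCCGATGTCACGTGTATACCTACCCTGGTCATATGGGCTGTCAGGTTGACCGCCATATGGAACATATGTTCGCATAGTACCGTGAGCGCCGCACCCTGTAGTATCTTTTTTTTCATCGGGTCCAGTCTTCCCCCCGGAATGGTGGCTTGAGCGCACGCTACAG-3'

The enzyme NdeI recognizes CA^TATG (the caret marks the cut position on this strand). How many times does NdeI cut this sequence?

4

CATATG occurs starting at positions 15, 62, 86, 95.
NdeI cuts at 4 sites.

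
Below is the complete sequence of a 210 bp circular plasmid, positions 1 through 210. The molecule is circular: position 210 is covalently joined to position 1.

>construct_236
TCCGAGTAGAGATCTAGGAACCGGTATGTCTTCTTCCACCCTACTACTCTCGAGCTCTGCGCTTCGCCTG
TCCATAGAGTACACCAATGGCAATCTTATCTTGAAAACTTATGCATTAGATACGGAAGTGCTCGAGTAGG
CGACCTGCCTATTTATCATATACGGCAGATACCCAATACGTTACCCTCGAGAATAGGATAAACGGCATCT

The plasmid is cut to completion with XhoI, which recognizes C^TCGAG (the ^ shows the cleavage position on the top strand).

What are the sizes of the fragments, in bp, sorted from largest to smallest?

82, 73, 55 bp

XhoI sites (CTCGAG) start at positions 49, 131, 186.
XhoI cuts after the first base of each site, so after positions 49, 131, 186.
Circular molecule, 3 cuts → 3 fragments:
  50–131 → 82 bp
  132–186 → 55 bp
  187–210 then 1–49 → 24 + 49 = 73 bp
Sorted largest to smallest: 82, 73, 55 bp.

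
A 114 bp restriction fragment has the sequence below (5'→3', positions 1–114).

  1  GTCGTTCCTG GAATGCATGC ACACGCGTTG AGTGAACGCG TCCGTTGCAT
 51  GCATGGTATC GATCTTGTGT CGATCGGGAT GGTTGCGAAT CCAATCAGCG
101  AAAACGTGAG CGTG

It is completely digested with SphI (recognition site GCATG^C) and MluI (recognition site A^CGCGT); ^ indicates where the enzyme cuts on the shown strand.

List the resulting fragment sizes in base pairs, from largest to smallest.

SphI sites (GCATGC) start at positions 15, 47.
SphI cuts after base 5 of each site (before the last base), so after positions 19, 51.
MluI sites (ACGCGT) start at positions 23, 36.
MluI cuts after the first base of each site, so after positions 23, 36.
Combined cut positions: 19, 23, 36, 51.
Linear molecule, 4 cuts → 5 fragments:
  1–19 → 19 bp
  20–23 → 4 bp
  24–36 → 13 bp
  37–51 → 15 bp
  52–114 → 63 bp
Sorted largest to smallest: 63, 19, 15, 13, 4 bp.

63, 19, 15, 13, 4 bp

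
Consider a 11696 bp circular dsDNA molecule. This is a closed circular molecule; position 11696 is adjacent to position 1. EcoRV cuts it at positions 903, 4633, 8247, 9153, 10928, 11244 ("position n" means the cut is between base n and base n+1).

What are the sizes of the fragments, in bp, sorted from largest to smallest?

3730, 3614, 1775, 1355, 906, 316 bp

Circular molecule, 6 cuts → 6 fragments:
  4633 − 903 = 3730 bp
  8247 − 4633 = 3614 bp
  9153 − 8247 = 906 bp
  10928 − 9153 = 1775 bp
  11244 − 10928 = 316 bp
  wrap: 11696 − 11244 + 903 = 1355 bp
Sorted largest to smallest: 3730, 3614, 1775, 1355, 906, 316 bp.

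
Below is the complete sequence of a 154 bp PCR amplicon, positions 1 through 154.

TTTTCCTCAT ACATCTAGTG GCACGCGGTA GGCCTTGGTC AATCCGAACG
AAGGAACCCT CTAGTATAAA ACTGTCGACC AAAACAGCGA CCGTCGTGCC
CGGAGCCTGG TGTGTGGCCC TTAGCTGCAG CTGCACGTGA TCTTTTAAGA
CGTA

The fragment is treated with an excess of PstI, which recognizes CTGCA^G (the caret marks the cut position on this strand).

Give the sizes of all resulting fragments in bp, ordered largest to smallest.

The PstI site (CTGCAG) starts at position 125.
PstI cuts after base 5 of each site (before the last base), so after position 129.
Linear molecule, 1 cut → 2 fragments:
  1–129 → 129 bp
  130–154 → 25 bp
Sorted largest to smallest: 129, 25 bp.

129, 25 bp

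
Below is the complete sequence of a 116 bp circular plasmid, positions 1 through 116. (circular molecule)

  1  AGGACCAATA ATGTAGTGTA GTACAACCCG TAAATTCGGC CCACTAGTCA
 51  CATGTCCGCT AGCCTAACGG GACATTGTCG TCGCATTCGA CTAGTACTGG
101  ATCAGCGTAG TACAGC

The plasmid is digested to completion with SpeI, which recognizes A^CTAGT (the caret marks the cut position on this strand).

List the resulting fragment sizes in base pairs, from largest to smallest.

SpeI sites (ACTAGT) start at positions 43, 90.
SpeI cuts after the first base of each site, so after positions 43, 90.
Circular molecule, 2 cuts → 2 fragments:
  44–90 → 47 bp
  91–116 then 1–43 → 26 + 43 = 69 bp
Sorted largest to smallest: 69, 47 bp.

69, 47 bp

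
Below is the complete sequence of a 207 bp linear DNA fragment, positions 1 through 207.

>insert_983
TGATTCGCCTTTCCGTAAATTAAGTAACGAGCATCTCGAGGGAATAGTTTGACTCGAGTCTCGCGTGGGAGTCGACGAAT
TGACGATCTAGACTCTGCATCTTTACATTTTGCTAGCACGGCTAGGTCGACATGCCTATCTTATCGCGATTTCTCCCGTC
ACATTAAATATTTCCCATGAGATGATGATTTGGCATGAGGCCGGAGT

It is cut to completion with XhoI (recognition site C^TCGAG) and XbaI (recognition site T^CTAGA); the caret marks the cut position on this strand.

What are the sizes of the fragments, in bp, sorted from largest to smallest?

XhoI sites (CTCGAG) start at positions 35, 53.
XhoI cuts after the first base of each site, so after positions 35, 53.
The XbaI site (TCTAGA) starts at position 87.
XbaI cuts after the first base of each site, so after position 87.
Combined cut positions: 35, 53, 87.
Linear molecule, 3 cuts → 4 fragments:
  1–35 → 35 bp
  36–53 → 18 bp
  54–87 → 34 bp
  88–207 → 120 bp
Sorted largest to smallest: 120, 35, 34, 18 bp.

120, 35, 34, 18 bp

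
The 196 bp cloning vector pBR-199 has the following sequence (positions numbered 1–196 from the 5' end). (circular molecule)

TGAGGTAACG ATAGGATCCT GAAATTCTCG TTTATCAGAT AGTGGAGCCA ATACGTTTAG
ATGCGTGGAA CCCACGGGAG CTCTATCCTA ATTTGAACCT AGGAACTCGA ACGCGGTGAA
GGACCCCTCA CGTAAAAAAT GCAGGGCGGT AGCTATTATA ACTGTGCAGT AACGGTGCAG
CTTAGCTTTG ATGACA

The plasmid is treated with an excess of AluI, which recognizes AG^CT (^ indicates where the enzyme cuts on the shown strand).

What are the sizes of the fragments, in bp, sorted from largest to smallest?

91, 72, 28, 5 bp

AluI sites (AGCT) start at positions 79, 151, 179, 184.
AluI cuts after base 2 of each site, so after positions 80, 152, 180, 185.
Circular molecule, 4 cuts → 4 fragments:
  81–152 → 72 bp
  153–180 → 28 bp
  181–185 → 5 bp
  186–196 then 1–80 → 11 + 80 = 91 bp
Sorted largest to smallest: 91, 72, 28, 5 bp.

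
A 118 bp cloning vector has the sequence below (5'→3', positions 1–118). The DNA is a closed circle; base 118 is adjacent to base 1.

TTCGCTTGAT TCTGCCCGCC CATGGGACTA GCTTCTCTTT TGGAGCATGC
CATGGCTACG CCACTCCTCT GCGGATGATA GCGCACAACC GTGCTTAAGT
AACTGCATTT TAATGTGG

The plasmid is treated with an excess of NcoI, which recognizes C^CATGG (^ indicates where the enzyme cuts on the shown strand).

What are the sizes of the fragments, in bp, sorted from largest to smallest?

88, 30 bp

NcoI sites (CCATGG) start at positions 20, 50.
NcoI cuts after the first base of each site, so after positions 20, 50.
Circular molecule, 2 cuts → 2 fragments:
  21–50 → 30 bp
  51–118 then 1–20 → 68 + 20 = 88 bp
Sorted largest to smallest: 88, 30 bp.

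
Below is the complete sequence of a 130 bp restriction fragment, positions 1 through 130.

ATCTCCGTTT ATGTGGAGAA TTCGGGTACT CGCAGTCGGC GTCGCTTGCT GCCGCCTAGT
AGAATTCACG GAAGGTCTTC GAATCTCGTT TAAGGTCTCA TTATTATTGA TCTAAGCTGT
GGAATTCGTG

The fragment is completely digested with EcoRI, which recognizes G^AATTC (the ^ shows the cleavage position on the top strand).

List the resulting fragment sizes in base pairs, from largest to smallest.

60, 44, 18, 8 bp

EcoRI sites (GAATTC) start at positions 18, 62, 122.
EcoRI cuts after the first base of each site, so after positions 18, 62, 122.
Linear molecule, 3 cuts → 4 fragments:
  1–18 → 18 bp
  19–62 → 44 bp
  63–122 → 60 bp
  123–130 → 8 bp
Sorted largest to smallest: 60, 44, 18, 8 bp.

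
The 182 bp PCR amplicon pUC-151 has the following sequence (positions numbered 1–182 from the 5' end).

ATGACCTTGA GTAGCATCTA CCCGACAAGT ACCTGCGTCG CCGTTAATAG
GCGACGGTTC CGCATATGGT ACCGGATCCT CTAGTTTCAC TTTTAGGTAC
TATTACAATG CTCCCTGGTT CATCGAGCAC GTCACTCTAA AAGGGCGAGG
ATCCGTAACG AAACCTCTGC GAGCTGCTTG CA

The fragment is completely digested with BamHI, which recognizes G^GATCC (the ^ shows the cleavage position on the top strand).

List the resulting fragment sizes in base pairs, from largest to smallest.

BamHI sites (GGATCC) start at positions 74, 149.
BamHI cuts after the first base of each site, so after positions 74, 149.
Linear molecule, 2 cuts → 3 fragments:
  1–74 → 74 bp
  75–149 → 75 bp
  150–182 → 33 bp
Sorted largest to smallest: 75, 74, 33 bp.

75, 74, 33 bp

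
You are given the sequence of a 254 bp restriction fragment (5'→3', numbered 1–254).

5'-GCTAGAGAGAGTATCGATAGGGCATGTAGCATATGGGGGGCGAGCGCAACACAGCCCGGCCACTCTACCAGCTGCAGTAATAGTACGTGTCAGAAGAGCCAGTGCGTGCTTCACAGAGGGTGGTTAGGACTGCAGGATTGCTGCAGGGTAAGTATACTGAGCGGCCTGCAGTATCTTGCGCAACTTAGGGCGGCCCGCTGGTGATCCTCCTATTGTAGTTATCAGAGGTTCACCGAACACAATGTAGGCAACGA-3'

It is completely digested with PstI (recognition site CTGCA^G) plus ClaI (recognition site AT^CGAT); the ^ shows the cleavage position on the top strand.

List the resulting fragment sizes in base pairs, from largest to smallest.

PstI sites (CTGCAG) start at positions 72, 130, 141, 166.
PstI cuts after base 5 of each site (before the last base), so after positions 76, 134, 145, 170.
The ClaI site (ATCGAT) starts at position 13.
ClaI cuts after base 2 of each site, so after position 14.
Combined cut positions: 14, 76, 134, 145, 170.
Linear molecule, 5 cuts → 6 fragments:
  1–14 → 14 bp
  15–76 → 62 bp
  77–134 → 58 bp
  135–145 → 11 bp
  146–170 → 25 bp
  171–254 → 84 bp
Sorted largest to smallest: 84, 62, 58, 25, 14, 11 bp.

84, 62, 58, 25, 14, 11 bp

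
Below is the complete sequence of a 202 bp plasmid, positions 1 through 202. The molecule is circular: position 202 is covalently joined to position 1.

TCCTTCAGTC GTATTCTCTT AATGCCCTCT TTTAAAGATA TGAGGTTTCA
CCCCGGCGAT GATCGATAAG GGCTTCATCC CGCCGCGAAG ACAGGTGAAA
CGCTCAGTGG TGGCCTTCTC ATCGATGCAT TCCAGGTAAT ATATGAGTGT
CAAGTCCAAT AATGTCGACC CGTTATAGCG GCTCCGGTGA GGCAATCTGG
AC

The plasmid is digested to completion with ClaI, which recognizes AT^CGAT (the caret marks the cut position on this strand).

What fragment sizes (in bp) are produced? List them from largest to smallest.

143, 59 bp

ClaI sites (ATCGAT) start at positions 62, 121.
ClaI cuts after base 2 of each site, so after positions 63, 122.
Circular molecule, 2 cuts → 2 fragments:
  64–122 → 59 bp
  123–202 then 1–63 → 80 + 63 = 143 bp
Sorted largest to smallest: 143, 59 bp.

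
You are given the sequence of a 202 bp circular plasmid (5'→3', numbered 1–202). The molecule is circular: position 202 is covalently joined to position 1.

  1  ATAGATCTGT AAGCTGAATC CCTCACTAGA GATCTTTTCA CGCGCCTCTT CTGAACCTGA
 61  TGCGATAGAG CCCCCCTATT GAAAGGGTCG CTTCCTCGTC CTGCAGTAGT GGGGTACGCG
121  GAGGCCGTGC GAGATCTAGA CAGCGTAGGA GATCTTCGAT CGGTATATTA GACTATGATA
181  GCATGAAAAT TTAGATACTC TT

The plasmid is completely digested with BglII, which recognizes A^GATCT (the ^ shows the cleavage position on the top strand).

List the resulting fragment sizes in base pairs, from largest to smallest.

102, 55, 27, 18 bp

BglII sites (AGATCT) start at positions 3, 30, 132, 150.
BglII cuts after the first base of each site, so after positions 3, 30, 132, 150.
Circular molecule, 4 cuts → 4 fragments:
  4–30 → 27 bp
  31–132 → 102 bp
  133–150 → 18 bp
  151–202 then 1–3 → 52 + 3 = 55 bp
Sorted largest to smallest: 102, 55, 27, 18 bp.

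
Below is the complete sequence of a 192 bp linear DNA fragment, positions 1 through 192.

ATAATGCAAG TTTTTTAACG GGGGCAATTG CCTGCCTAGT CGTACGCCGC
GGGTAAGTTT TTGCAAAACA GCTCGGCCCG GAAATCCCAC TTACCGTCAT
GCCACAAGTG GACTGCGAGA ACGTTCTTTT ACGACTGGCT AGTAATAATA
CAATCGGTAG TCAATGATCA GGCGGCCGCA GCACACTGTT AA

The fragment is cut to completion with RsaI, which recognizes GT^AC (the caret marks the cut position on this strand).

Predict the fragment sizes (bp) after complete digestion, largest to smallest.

The RsaI site (GTAC) starts at position 42.
RsaI cuts after base 2 of each site, so after position 43.
Linear molecule, 1 cut → 2 fragments:
  1–43 → 43 bp
  44–192 → 149 bp
Sorted largest to smallest: 149, 43 bp.

149, 43 bp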